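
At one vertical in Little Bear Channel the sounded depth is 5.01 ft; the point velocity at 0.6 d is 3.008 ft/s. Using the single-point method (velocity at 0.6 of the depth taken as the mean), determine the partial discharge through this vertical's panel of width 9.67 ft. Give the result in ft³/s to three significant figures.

146 ft³/s

v̄ = v₀.₆ = 3.008 ft/s
q = v̄ × d × w = 3.008 × 5.01 × 9.67 = 145.7 ft³/s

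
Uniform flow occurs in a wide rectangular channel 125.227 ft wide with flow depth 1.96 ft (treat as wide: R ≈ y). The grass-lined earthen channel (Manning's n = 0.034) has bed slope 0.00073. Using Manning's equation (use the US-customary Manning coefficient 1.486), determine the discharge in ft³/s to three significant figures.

454 ft³/s

A = b·y = 125.227 × 1.96 = 245.4 ft²
Wide channel: R ≈ y = 1.96 ft
Q = (1.486/n)·A·R^(2/3)·S^(1/2) = (1.486/0.034) × 245.4 × 1.960^(2/3) × 0.00073^(1/2) = 453.9 ft³/s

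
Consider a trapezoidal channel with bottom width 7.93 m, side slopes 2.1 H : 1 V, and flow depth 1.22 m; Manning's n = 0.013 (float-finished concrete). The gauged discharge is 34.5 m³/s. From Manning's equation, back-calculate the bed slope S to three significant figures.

A = (b + z·y)·y = (7.93 + 2.1×1.22)×1.22 = 12.80 m²
P = b + 2y√(1+z²) = 7.93 + 2×1.22×√(1+2.1²) = 13.61 m
R = A/P = 12.80/13.61 = 0.9408 m
S = (Q·n / (1·A·R^(2/3)))² = (34.5×0.013 / (1×12.80×0.9602))² = 0.001332

0.00133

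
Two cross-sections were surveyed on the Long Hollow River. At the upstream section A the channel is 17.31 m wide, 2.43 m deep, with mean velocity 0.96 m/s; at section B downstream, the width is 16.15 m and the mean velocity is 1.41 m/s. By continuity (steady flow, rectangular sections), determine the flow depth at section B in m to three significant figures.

1.77 m

Q = A₁V₁ = (17.31×2.43) × 0.96 = 40.38 m³/s
d₂ = Q/(b₂ V₂) = 40.38/(16.15×1.41) = 1.773 m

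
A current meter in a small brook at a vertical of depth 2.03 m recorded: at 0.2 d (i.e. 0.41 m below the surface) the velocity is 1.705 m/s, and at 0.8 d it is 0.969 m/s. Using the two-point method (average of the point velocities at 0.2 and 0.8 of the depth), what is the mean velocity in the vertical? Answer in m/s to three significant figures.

1.34 m/s

v̄ = (1.705 + 0.969) / 2 = 1.337 m/s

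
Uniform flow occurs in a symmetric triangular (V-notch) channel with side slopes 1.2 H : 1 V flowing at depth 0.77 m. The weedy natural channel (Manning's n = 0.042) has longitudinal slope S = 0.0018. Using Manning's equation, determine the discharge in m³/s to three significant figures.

0.319 m³/s

A = z·y² = 1.2×0.77² = 0.7115 m²
P = 2y√(1+z²) = 2×0.77×√(1+1.2²) = 2.406 m
R = A/P = 0.7115/2.406 = 0.2958 m
Q = (1/n)·A·R^(2/3)·S^(1/2) = (1/0.042) × 0.7115 × 0.2958^(2/3) × 0.0018^(1/2) = 0.3190 m³/s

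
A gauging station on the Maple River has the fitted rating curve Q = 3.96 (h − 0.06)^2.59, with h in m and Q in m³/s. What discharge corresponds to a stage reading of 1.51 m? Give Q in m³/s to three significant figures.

10.4 m³/s

Q = 3.96 × (1.51 − 0.06)^2.59 = 3.96 × 1.45^2.59 = 10.37 m³/s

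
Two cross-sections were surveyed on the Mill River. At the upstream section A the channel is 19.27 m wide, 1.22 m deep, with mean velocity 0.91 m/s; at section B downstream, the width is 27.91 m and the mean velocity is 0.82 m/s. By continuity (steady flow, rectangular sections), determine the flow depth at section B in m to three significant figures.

Q = A₁V₁ = (19.27×1.22) × 0.91 = 21.39 m³/s
d₂ = Q/(b₂ V₂) = 21.39/(27.91×0.82) = 0.9348 m

0.935 m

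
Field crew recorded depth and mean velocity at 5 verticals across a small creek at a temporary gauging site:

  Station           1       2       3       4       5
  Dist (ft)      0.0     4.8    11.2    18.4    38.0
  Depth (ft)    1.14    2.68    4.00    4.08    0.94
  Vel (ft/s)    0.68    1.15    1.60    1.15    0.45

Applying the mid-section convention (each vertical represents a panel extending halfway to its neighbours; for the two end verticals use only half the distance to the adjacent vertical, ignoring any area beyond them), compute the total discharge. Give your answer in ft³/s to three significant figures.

w_1 = (4.8 − 0.0)/2 = 2.4 ft; q_1 = 0.68 × 1.14 × 2.4 = 1.860 ft³/s
w_2 = (11.2 − 0.0)/2 = 5.6 ft; q_2 = 1.15 × 2.68 × 5.6 = 17.26 ft³/s
w_3 = (18.4 − 4.8)/2 = 6.8 ft; q_3 = 1.60 × 4.00 × 6.8 = 43.52 ft³/s
w_4 = (38.0 − 11.2)/2 = 13.4 ft; q_4 = 1.15 × 4.08 × 13.4 = 62.87 ft³/s
w_5 = (38.0 − 18.4)/2 = 9.8 ft; q_5 = 0.45 × 0.94 × 9.8 = 4.145 ft³/s
Q = Σ qᵢ = 129.7 ft³/s

130 ft³/s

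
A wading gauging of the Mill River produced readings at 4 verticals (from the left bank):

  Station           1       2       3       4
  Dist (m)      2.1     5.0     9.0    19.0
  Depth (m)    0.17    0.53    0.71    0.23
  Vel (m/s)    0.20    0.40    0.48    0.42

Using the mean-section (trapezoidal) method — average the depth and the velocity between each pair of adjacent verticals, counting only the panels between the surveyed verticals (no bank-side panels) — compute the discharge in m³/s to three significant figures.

3.51 m³/s

Panel 1-2: Δb = 2.9 m, d̄ = (0.17+0.53)/2 = 0.35, v̄ = (0.20+0.40)/2 = 0.3 → q = 2.9×0.35×0.3 = 0.3045 m³/s
Panel 2-3: Δb = 4 m, d̄ = (0.53+0.71)/2 = 0.62, v̄ = (0.40+0.48)/2 = 0.44 → q = 4×0.62×0.44 = 1.091 m³/s
Panel 3-4: Δb = 10 m, d̄ = (0.71+0.23)/2 = 0.47, v̄ = (0.48+0.42)/2 = 0.45 → q = 10×0.47×0.45 = 2.115 m³/s
Q = Σ q = 3.511 m³/s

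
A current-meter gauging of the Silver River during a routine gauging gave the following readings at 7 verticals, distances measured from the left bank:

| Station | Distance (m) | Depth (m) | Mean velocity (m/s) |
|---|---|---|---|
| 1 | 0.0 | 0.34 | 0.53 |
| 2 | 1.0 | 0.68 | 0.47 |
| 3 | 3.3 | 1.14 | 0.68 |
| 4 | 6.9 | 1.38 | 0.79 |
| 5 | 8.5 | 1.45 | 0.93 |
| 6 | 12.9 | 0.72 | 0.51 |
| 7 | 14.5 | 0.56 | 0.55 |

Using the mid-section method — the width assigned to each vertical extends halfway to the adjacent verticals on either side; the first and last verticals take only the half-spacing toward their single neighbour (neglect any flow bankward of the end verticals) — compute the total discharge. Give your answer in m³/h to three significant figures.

w_1 = (1.0 − 0.0)/2 = 0.5 m; q_1 = 0.53 × 0.34 × 0.5 = 0.09010 m³/s
w_2 = (3.3 − 0.0)/2 = 1.65 m; q_2 = 0.47 × 0.68 × 1.65 = 0.5273 m³/s
w_3 = (6.9 − 1.0)/2 = 2.95 m; q_3 = 0.68 × 1.14 × 2.95 = 2.287 m³/s
w_4 = (8.5 − 3.3)/2 = 2.6 m; q_4 = 0.79 × 1.38 × 2.6 = 2.835 m³/s
w_5 = (12.9 − 6.9)/2 = 3 m; q_5 = 0.93 × 1.45 × 3 = 4.046 m³/s
w_6 = (14.5 − 8.5)/2 = 3 m; q_6 = 0.51 × 0.72 × 3 = 1.102 m³/s
w_7 = (14.5 − 12.9)/2 = 0.8 m; q_7 = 0.55 × 0.56 × 0.8 = 0.2464 m³/s
Q = Σ qᵢ = 11.13 m³/s
= 11.13 × 3600 = 40080 m³/h

40100 m³/h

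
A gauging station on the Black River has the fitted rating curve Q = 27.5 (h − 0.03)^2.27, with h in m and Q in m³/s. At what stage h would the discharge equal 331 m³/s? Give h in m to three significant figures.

3.02 m

h − h₀ = (Q/C)^(1/b) = (331/27.5)^(1/2.27) = 2.992 m
h = 0.03 + 2.992 = 3.022 m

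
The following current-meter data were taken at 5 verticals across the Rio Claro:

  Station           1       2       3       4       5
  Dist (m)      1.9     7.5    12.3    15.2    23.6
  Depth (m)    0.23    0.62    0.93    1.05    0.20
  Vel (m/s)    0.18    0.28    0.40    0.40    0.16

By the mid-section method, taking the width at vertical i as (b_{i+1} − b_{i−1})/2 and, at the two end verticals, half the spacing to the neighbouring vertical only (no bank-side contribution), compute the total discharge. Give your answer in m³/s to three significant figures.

4.96 m³/s

w_1 = (7.5 − 1.9)/2 = 2.8 m; q_1 = 0.18 × 0.23 × 2.8 = 0.1159 m³/s
w_2 = (12.3 − 1.9)/2 = 5.2 m; q_2 = 0.28 × 0.62 × 5.2 = 0.9027 m³/s
w_3 = (15.2 − 7.5)/2 = 3.85 m; q_3 = 0.40 × 0.93 × 3.85 = 1.432 m³/s
w_4 = (23.6 − 12.3)/2 = 5.65 m; q_4 = 0.40 × 1.05 × 5.65 = 2.373 m³/s
w_5 = (23.6 − 15.2)/2 = 4.2 m; q_5 = 0.16 × 0.20 × 4.2 = 0.1344 m³/s
Q = Σ qᵢ = 4.958 m³/s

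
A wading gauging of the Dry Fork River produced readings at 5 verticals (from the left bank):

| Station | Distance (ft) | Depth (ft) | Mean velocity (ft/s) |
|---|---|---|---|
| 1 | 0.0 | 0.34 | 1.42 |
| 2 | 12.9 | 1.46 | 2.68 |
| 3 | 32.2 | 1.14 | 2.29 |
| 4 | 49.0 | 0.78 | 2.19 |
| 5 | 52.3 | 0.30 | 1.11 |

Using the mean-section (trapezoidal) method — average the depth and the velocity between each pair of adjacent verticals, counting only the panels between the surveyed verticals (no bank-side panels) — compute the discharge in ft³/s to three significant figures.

125 ft³/s

Panel 1-2: Δb = 12.9 ft, d̄ = (0.34+1.46)/2 = 0.9, v̄ = (1.42+2.68)/2 = 2.05 → q = 12.9×0.9×2.05 = 23.80 ft³/s
Panel 2-3: Δb = 19.3 ft, d̄ = (1.46+1.14)/2 = 1.3, v̄ = (2.68+2.29)/2 = 2.485 → q = 19.3×1.3×2.485 = 62.35 ft³/s
Panel 3-4: Δb = 16.8 ft, d̄ = (1.14+0.78)/2 = 0.96, v̄ = (2.29+2.19)/2 = 2.24 → q = 16.8×0.96×2.24 = 36.13 ft³/s
Panel 4-5: Δb = 3.3 ft, d̄ = (0.78+0.30)/2 = 0.54, v̄ = (2.19+1.11)/2 = 1.65 → q = 3.3×0.54×1.65 = 2.940 ft³/s
Q = Σ q = 125.2 ft³/s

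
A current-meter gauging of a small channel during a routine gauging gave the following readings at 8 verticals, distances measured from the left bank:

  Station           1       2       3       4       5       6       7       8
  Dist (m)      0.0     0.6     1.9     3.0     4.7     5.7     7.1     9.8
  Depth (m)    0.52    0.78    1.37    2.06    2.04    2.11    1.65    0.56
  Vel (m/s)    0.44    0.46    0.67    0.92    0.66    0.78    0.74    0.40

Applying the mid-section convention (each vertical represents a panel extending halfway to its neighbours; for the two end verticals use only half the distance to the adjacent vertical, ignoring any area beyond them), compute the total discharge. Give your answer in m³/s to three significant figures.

10.8 m³/s

w_1 = (0.6 − 0.0)/2 = 0.3 m; q_1 = 0.44 × 0.52 × 0.3 = 0.06864 m³/s
w_2 = (1.9 − 0.0)/2 = 0.95 m; q_2 = 0.46 × 0.78 × 0.95 = 0.3409 m³/s
w_3 = (3.0 − 0.6)/2 = 1.2 m; q_3 = 0.67 × 1.37 × 1.2 = 1.101 m³/s
w_4 = (4.7 − 1.9)/2 = 1.4 m; q_4 = 0.92 × 2.06 × 1.4 = 2.653 m³/s
w_5 = (5.7 − 3.0)/2 = 1.35 m; q_5 = 0.66 × 2.04 × 1.35 = 1.818 m³/s
w_6 = (7.1 − 4.7)/2 = 1.2 m; q_6 = 0.78 × 2.11 × 1.2 = 1.975 m³/s
w_7 = (9.8 − 5.7)/2 = 2.05 m; q_7 = 0.74 × 1.65 × 2.05 = 2.503 m³/s
w_8 = (9.8 − 7.1)/2 = 1.35 m; q_8 = 0.40 × 0.56 × 1.35 = 0.3024 m³/s
Q = Σ qᵢ = 10.76 m³/s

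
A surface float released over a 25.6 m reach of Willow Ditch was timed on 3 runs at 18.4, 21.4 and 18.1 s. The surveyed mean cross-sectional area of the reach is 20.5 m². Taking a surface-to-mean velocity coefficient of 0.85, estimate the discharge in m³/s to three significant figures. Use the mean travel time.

t̄ = (18.4 + 21.4 + 18.1) / 3 = 19.3 s
v_surface = L / t̄ = 25.6 / 19.3 = 1.326 m/s
v_mean = 0.85 × 1.326 = 1.127 m/s
Q = A × v_mean = 20.5 × 1.127 = 23.11 m³/s

23.1 m³/s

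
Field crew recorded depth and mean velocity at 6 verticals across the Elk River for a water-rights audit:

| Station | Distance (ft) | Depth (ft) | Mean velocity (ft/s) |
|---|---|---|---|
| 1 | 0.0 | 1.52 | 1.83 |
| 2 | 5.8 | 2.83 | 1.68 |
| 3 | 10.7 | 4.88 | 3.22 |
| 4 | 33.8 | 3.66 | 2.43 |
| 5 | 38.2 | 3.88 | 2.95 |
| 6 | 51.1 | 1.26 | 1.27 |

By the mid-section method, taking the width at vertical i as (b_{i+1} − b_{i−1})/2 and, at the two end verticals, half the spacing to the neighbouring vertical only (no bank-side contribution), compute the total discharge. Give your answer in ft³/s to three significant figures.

w_1 = (5.8 − 0.0)/2 = 2.9 ft; q_1 = 1.83 × 1.52 × 2.9 = 8.067 ft³/s
w_2 = (10.7 − 0.0)/2 = 5.35 ft; q_2 = 1.68 × 2.83 × 5.35 = 25.44 ft³/s
w_3 = (33.8 − 5.8)/2 = 14 ft; q_3 = 3.22 × 4.88 × 14 = 220.0 ft³/s
w_4 = (38.2 − 10.7)/2 = 13.75 ft; q_4 = 2.43 × 3.66 × 13.75 = 122.3 ft³/s
w_5 = (51.1 − 33.8)/2 = 8.65 ft; q_5 = 2.95 × 3.88 × 8.65 = 99.01 ft³/s
w_6 = (51.1 − 38.2)/2 = 6.45 ft; q_6 = 1.27 × 1.26 × 6.45 = 10.32 ft³/s
Q = Σ qᵢ = 485.1 ft³/s

485 ft³/s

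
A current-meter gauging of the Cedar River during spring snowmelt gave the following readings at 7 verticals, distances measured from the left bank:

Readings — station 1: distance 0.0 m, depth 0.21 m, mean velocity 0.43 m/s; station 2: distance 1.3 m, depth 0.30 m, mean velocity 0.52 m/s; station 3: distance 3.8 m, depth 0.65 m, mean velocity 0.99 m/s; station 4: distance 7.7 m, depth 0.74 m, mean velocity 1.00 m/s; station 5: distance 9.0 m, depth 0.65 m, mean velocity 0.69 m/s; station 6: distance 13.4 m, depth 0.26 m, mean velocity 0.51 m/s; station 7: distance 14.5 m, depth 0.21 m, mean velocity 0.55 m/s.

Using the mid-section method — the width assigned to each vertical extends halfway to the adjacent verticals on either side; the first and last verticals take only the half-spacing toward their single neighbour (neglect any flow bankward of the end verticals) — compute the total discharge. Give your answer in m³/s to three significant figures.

w_1 = (1.3 − 0.0)/2 = 0.65 m; q_1 = 0.43 × 0.21 × 0.65 = 0.05870 m³/s
w_2 = (3.8 − 0.0)/2 = 1.9 m; q_2 = 0.52 × 0.30 × 1.9 = 0.2964 m³/s
w_3 = (7.7 − 1.3)/2 = 3.2 m; q_3 = 0.99 × 0.65 × 3.2 = 2.059 m³/s
w_4 = (9.0 − 3.8)/2 = 2.6 m; q_4 = 1.00 × 0.74 × 2.6 = 1.924 m³/s
w_5 = (13.4 − 7.7)/2 = 2.85 m; q_5 = 0.69 × 0.65 × 2.85 = 1.278 m³/s
w_6 = (14.5 − 9.0)/2 = 2.75 m; q_6 = 0.51 × 0.26 × 2.75 = 0.3647 m³/s
w_7 = (14.5 − 13.4)/2 = 0.55 m; q_7 = 0.55 × 0.21 × 0.55 = 0.06353 m³/s
Q = Σ qᵢ = 6.045 m³/s

6.04 m³/s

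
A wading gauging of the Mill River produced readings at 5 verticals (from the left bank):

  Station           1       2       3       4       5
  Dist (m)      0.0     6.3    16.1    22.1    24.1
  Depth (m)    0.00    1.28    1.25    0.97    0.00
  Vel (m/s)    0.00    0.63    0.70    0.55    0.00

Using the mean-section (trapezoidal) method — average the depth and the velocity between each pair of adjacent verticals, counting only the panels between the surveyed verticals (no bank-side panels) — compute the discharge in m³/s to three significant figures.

13.9 m³/s

Panel 1-2: Δb = 6.3 m, d̄ = (0.00+1.28)/2 = 0.64, v̄ = (0.00+0.63)/2 = 0.315 → q = 6.3×0.64×0.315 = 1.270 m³/s
Panel 2-3: Δb = 9.8 m, d̄ = (1.28+1.25)/2 = 1.265, v̄ = (0.63+0.70)/2 = 0.665 → q = 9.8×1.265×0.665 = 8.244 m³/s
Panel 3-4: Δb = 6 m, d̄ = (1.25+0.97)/2 = 1.11, v̄ = (0.70+0.55)/2 = 0.625 → q = 6×1.11×0.625 = 4.163 m³/s
Panel 4-5: Δb = 2 m, d̄ = (0.97+0.00)/2 = 0.485, v̄ = (0.55+0.00)/2 = 0.275 → q = 2×0.485×0.275 = 0.2668 m³/s
Q = Σ q = 13.94 m³/s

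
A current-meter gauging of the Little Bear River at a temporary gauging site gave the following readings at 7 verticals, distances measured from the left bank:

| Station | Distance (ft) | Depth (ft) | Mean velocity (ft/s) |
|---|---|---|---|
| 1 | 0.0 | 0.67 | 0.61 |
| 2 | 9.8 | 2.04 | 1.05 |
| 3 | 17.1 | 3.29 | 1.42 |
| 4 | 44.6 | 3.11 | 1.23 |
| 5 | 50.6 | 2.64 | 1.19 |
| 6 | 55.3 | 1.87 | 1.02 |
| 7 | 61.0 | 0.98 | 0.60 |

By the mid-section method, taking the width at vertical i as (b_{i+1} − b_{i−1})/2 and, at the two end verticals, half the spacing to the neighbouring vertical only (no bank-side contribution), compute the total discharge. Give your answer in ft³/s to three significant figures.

194 ft³/s

w_1 = (9.8 − 0.0)/2 = 4.9 ft; q_1 = 0.61 × 0.67 × 4.9 = 2.003 ft³/s
w_2 = (17.1 − 0.0)/2 = 8.55 ft; q_2 = 1.05 × 2.04 × 8.55 = 18.31 ft³/s
w_3 = (44.6 − 9.8)/2 = 17.4 ft; q_3 = 1.42 × 3.29 × 17.4 = 81.29 ft³/s
w_4 = (50.6 − 17.1)/2 = 16.75 ft; q_4 = 1.23 × 3.11 × 16.75 = 64.07 ft³/s
w_5 = (55.3 − 44.6)/2 = 5.35 ft; q_5 = 1.19 × 2.64 × 5.35 = 16.81 ft³/s
w_6 = (61.0 − 50.6)/2 = 5.2 ft; q_6 = 1.02 × 1.87 × 5.2 = 9.918 ft³/s
w_7 = (61.0 − 55.3)/2 = 2.85 ft; q_7 = 0.60 × 0.98 × 2.85 = 1.676 ft³/s
Q = Σ qᵢ = 194.1 ft³/s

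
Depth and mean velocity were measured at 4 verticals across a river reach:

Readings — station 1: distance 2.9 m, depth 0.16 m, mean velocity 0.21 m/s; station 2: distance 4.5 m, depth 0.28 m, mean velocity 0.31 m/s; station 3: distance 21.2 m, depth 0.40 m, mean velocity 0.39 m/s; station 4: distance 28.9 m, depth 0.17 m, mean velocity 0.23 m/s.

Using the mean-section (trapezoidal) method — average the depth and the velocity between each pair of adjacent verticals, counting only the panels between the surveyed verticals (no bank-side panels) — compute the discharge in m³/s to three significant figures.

Panel 1-2: Δb = 1.6 m, d̄ = (0.16+0.28)/2 = 0.22, v̄ = (0.21+0.31)/2 = 0.26 → q = 1.6×0.22×0.26 = 0.09152 m³/s
Panel 2-3: Δb = 16.7 m, d̄ = (0.28+0.40)/2 = 0.34, v̄ = (0.31+0.39)/2 = 0.35 → q = 16.7×0.34×0.35 = 1.987 m³/s
Panel 3-4: Δb = 7.7 m, d̄ = (0.40+0.17)/2 = 0.285, v̄ = (0.39+0.23)/2 = 0.31 → q = 7.7×0.285×0.31 = 0.6803 m³/s
Q = Σ q = 2.759 m³/s

2.76 m³/s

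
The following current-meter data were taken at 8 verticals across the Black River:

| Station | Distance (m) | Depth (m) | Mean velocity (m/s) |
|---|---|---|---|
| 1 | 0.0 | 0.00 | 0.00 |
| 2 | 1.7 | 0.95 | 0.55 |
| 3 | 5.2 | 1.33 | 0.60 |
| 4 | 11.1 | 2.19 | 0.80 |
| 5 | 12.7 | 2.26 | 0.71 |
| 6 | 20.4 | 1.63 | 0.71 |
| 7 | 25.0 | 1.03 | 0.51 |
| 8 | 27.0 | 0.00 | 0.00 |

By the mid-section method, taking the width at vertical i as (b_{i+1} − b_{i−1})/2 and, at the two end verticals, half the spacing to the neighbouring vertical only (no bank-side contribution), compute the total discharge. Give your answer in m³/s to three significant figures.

28.0 m³/s

w_2 = (5.2 − 0.0)/2 = 2.6 m; q_2 = 0.55 × 0.95 × 2.6 = 1.359 m³/s
w_3 = (11.1 − 1.7)/2 = 4.7 m; q_3 = 0.60 × 1.33 × 4.7 = 3.751 m³/s
w_4 = (12.7 − 5.2)/2 = 3.75 m; q_4 = 0.80 × 2.19 × 3.75 = 6.570 m³/s
w_5 = (20.4 − 11.1)/2 = 4.65 m; q_5 = 0.71 × 2.26 × 4.65 = 7.461 m³/s
w_6 = (25.0 − 12.7)/2 = 6.15 m; q_6 = 0.71 × 1.63 × 6.15 = 7.117 m³/s
w_7 = (27.0 − 20.4)/2 = 3.3 m; q_7 = 0.51 × 1.03 × 3.3 = 1.733 m³/s
Stations 1, 8 contribute zero (depth or velocity is 0).
Q = Σ qᵢ = 27.99 m³/s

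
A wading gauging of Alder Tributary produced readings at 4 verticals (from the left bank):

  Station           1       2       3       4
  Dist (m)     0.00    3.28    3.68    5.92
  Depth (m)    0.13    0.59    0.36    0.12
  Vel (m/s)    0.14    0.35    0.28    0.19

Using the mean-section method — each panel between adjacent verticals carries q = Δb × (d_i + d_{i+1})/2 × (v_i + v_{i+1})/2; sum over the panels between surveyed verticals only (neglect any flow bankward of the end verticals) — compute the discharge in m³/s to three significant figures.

Panel 1-2: Δb = 3.28 m, d̄ = (0.13+0.59)/2 = 0.36, v̄ = (0.14+0.35)/2 = 0.245 → q = 3.28×0.36×0.245 = 0.2893 m³/s
Panel 2-3: Δb = 0.4 m, d̄ = (0.59+0.36)/2 = 0.475, v̄ = (0.35+0.28)/2 = 0.315 → q = 0.4×0.475×0.315 = 0.05985 m³/s
Panel 3-4: Δb = 2.24 m, d̄ = (0.36+0.12)/2 = 0.24, v̄ = (0.28+0.19)/2 = 0.235 → q = 2.24×0.24×0.235 = 0.1263 m³/s
Q = Σ q = 0.4755 m³/s

0.475 m³/s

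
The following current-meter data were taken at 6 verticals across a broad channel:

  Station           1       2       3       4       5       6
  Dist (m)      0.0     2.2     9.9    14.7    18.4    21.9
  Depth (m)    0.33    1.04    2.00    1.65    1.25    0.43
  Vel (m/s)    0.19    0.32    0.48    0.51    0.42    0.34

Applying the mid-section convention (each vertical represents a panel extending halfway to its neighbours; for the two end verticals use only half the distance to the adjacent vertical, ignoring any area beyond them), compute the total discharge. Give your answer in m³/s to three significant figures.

w_1 = (2.2 − 0.0)/2 = 1.1 m; q_1 = 0.19 × 0.33 × 1.1 = 0.06897 m³/s
w_2 = (9.9 − 0.0)/2 = 4.95 m; q_2 = 0.32 × 1.04 × 4.95 = 1.647 m³/s
w_3 = (14.7 − 2.2)/2 = 6.25 m; q_3 = 0.48 × 2.00 × 6.25 = 6.000 m³/s
w_4 = (18.4 − 9.9)/2 = 4.25 m; q_4 = 0.51 × 1.65 × 4.25 = 3.576 m³/s
w_5 = (21.9 − 14.7)/2 = 3.6 m; q_5 = 0.42 × 1.25 × 3.6 = 1.890 m³/s
w_6 = (21.9 − 18.4)/2 = 1.75 m; q_6 = 0.34 × 0.43 × 1.75 = 0.2559 m³/s
Q = Σ qᵢ = 13.44 m³/s

13.4 m³/s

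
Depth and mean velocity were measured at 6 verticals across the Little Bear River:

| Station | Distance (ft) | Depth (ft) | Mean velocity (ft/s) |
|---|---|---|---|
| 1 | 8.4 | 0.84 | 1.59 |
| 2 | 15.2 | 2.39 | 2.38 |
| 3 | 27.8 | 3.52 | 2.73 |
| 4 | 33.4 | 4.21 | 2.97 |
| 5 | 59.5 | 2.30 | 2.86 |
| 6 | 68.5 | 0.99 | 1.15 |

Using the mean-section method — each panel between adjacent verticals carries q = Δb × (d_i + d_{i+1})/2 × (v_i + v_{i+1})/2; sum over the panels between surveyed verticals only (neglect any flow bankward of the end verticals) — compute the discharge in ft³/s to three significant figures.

456 ft³/s

Panel 1-2: Δb = 6.8 ft, d̄ = (0.84+2.39)/2 = 1.615, v̄ = (1.59+2.38)/2 = 1.985 → q = 6.8×1.615×1.985 = 21.80 ft³/s
Panel 2-3: Δb = 12.6 ft, d̄ = (2.39+3.52)/2 = 2.955, v̄ = (2.38+2.73)/2 = 2.555 → q = 12.6×2.955×2.555 = 95.13 ft³/s
Panel 3-4: Δb = 5.6 ft, d̄ = (3.52+4.21)/2 = 3.865, v̄ = (2.73+2.97)/2 = 2.85 → q = 5.6×3.865×2.85 = 61.69 ft³/s
Panel 4-5: Δb = 26.1 ft, d̄ = (4.21+2.30)/2 = 3.255, v̄ = (2.97+2.86)/2 = 2.915 → q = 26.1×3.255×2.915 = 247.6 ft³/s
Panel 5-6: Δb = 9 ft, d̄ = (2.30+0.99)/2 = 1.645, v̄ = (2.86+1.15)/2 = 2.005 → q = 9×1.645×2.005 = 29.68 ft³/s
Q = Σ q = 455.9 ft³/s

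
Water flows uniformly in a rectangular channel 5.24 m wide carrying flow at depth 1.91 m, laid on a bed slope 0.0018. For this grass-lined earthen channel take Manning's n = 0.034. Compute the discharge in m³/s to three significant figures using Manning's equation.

13.3 m³/s

A = b·y = 5.24 × 1.91 = 10.01 m²
P = b + 2y = 5.24 + 2×1.91 = 9.060 m
R = A/P = 10.01/9.060 = 1.105 m
Q = (1/n)·A·R^(2/3)·S^(1/2) = (1/0.034) × 10.01 × 1.105^(2/3) × 0.0018^(1/2) = 13.35 m³/s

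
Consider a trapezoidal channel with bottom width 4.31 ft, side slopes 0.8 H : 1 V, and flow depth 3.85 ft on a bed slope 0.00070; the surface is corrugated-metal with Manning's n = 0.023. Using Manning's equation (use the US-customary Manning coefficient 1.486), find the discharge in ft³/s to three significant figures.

A = (b + z·y)·y = (4.31 + 0.8×3.85)×3.85 = 28.45 ft²
P = b + 2y√(1+z²) = 4.31 + 2×3.85×√(1+0.8²) = 14.17 ft
R = A/P = 28.45/14.17 = 2.008 ft
Q = (1.486/n)·A·R^(2/3)·S^(1/2) = (1.486/0.023) × 28.45 × 2.008^(2/3) × 0.00070^(1/2) = 77.40 ft³/s

77.4 ft³/s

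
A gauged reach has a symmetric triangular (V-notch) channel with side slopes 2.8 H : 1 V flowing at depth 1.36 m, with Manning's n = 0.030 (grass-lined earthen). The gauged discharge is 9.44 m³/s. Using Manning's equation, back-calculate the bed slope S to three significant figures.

0.00542

A = z·y² = 2.8×1.36² = 5.179 m²
P = 2y√(1+z²) = 2×1.36×√(1+2.8²) = 8.087 m
R = A/P = 5.179/8.087 = 0.6404 m
S = (Q·n / (1·A·R^(2/3)))² = (9.44×0.030 / (1×5.179×0.7430))² = 0.005417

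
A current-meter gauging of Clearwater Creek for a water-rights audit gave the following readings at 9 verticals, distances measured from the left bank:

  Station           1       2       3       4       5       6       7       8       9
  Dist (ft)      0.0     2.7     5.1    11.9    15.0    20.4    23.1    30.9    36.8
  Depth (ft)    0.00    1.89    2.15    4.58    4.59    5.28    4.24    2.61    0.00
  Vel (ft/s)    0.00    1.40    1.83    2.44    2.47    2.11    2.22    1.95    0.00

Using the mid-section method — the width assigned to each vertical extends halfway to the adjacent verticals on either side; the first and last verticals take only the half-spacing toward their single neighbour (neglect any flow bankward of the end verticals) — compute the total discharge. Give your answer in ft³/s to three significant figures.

258 ft³/s

w_2 = (5.1 − 0.0)/2 = 2.55 ft; q_2 = 1.40 × 1.89 × 2.55 = 6.747 ft³/s
w_3 = (11.9 − 2.7)/2 = 4.6 ft; q_3 = 1.83 × 2.15 × 4.6 = 18.10 ft³/s
w_4 = (15.0 − 5.1)/2 = 4.95 ft; q_4 = 2.44 × 4.58 × 4.95 = 55.32 ft³/s
w_5 = (20.4 − 11.9)/2 = 4.25 ft; q_5 = 2.47 × 4.59 × 4.25 = 48.18 ft³/s
w_6 = (23.1 − 15.0)/2 = 4.05 ft; q_6 = 2.11 × 5.28 × 4.05 = 45.12 ft³/s
w_7 = (30.9 − 20.4)/2 = 5.25 ft; q_7 = 2.22 × 4.24 × 5.25 = 49.42 ft³/s
w_8 = (36.8 − 23.1)/2 = 6.85 ft; q_8 = 1.95 × 2.61 × 6.85 = 34.86 ft³/s
Stations 1, 9 contribute zero (depth or velocity is 0).
Q = Σ qᵢ = 257.7 ft³/s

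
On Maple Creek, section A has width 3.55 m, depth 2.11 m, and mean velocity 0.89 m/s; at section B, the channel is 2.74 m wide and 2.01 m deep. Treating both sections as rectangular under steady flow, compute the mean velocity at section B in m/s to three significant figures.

Q = A₁V₁ = (3.55×2.11) × 0.89 = 6.667 m³/s
A₂ = 2.74 × 2.01 = 5.507 m²
V₂ = Q/A₂ = 6.667/5.507 = 1.210 m/s

1.21 m/s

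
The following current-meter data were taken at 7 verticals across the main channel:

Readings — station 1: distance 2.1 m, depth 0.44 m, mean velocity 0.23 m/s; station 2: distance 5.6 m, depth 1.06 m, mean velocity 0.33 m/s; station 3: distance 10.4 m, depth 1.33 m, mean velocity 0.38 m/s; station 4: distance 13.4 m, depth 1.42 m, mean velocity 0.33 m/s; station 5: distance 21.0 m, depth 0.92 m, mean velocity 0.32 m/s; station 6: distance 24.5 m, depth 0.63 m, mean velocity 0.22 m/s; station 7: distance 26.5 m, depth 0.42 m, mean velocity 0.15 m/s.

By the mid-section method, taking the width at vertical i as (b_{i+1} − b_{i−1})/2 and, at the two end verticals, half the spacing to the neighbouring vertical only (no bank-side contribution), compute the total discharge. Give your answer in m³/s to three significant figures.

8.16 m³/s

w_1 = (5.6 − 2.1)/2 = 1.75 m; q_1 = 0.23 × 0.44 × 1.75 = 0.1771 m³/s
w_2 = (10.4 − 2.1)/2 = 4.15 m; q_2 = 0.33 × 1.06 × 4.15 = 1.452 m³/s
w_3 = (13.4 − 5.6)/2 = 3.9 m; q_3 = 0.38 × 1.33 × 3.9 = 1.971 m³/s
w_4 = (21.0 − 10.4)/2 = 5.3 m; q_4 = 0.33 × 1.42 × 5.3 = 2.484 m³/s
w_5 = (24.5 − 13.4)/2 = 5.55 m; q_5 = 0.32 × 0.92 × 5.55 = 1.634 m³/s
w_6 = (26.5 − 21.0)/2 = 2.75 m; q_6 = 0.22 × 0.63 × 2.75 = 0.3812 m³/s
w_7 = (26.5 − 24.5)/2 = 1 m; q_7 = 0.15 × 0.42 × 1 = 0.06300 m³/s
Q = Σ qᵢ = 8.161 m³/s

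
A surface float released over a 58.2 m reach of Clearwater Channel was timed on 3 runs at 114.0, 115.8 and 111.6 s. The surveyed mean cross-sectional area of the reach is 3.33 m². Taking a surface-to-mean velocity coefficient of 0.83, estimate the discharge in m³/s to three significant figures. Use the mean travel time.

1.41 m³/s

t̄ = (114.0 + 115.8 + 111.6) / 3 = 113.8 s
v_surface = L / t̄ = 58.2 / 113.8 = 0.5114 m/s
v_mean = 0.83 × 0.5114 = 0.4245 m/s
Q = A × v_mean = 3.33 × 0.4245 = 1.414 m³/s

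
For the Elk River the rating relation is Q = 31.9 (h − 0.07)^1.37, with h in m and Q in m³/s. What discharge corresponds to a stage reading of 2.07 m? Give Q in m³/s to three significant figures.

Q = 31.9 × (2.07 − 0.07)^1.37 = 31.9 × 2^1.37 = 82.45 m³/s

82.5 m³/s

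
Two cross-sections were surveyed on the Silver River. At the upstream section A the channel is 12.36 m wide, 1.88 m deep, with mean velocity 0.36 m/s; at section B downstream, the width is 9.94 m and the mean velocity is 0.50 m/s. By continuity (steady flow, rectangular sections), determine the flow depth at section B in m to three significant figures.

1.68 m

Q = A₁V₁ = (12.36×1.88) × 0.36 = 8.365 m³/s
d₂ = Q/(b₂ V₂) = 8.365/(9.94×0.50) = 1.683 m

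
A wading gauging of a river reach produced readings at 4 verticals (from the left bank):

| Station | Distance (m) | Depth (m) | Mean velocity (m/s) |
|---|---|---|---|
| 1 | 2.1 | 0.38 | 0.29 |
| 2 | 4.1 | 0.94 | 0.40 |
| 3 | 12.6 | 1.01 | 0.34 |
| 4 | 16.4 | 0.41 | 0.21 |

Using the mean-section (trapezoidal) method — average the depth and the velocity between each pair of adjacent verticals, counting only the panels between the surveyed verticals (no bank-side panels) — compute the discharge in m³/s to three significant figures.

Panel 1-2: Δb = 2 m, d̄ = (0.38+0.94)/2 = 0.66, v̄ = (0.29+0.40)/2 = 0.345 → q = 2×0.66×0.345 = 0.4554 m³/s
Panel 2-3: Δb = 8.5 m, d̄ = (0.94+1.01)/2 = 0.975, v̄ = (0.40+0.34)/2 = 0.37 → q = 8.5×0.975×0.37 = 3.066 m³/s
Panel 3-4: Δb = 3.8 m, d̄ = (1.01+0.41)/2 = 0.71, v̄ = (0.34+0.21)/2 = 0.275 → q = 3.8×0.71×0.275 = 0.7420 m³/s
Q = Σ q = 4.264 m³/s

4.26 m³/s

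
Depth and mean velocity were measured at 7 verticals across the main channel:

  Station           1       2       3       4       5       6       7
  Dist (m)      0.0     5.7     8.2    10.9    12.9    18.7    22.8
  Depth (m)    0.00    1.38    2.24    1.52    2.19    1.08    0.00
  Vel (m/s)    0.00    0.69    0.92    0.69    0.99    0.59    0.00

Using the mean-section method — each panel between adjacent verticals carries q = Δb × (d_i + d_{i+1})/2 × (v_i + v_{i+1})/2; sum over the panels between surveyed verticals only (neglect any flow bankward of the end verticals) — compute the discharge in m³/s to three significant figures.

20.3 m³/s

Panel 1-2: Δb = 5.7 m, d̄ = (0.00+1.38)/2 = 0.69, v̄ = (0.00+0.69)/2 = 0.345 → q = 5.7×0.69×0.345 = 1.357 m³/s
Panel 2-3: Δb = 2.5 m, d̄ = (1.38+2.24)/2 = 1.81, v̄ = (0.69+0.92)/2 = 0.805 → q = 2.5×1.81×0.805 = 3.643 m³/s
Panel 3-4: Δb = 2.7 m, d̄ = (2.24+1.52)/2 = 1.88, v̄ = (0.92+0.69)/2 = 0.805 → q = 2.7×1.88×0.805 = 4.086 m³/s
Panel 4-5: Δb = 2 m, d̄ = (1.52+2.19)/2 = 1.855, v̄ = (0.69+0.99)/2 = 0.84 → q = 2×1.855×0.84 = 3.116 m³/s
Panel 5-6: Δb = 5.8 m, d̄ = (2.19+1.08)/2 = 1.635, v̄ = (0.99+0.59)/2 = 0.79 → q = 5.8×1.635×0.79 = 7.492 m³/s
Panel 6-7: Δb = 4.1 m, d̄ = (1.08+0.00)/2 = 0.54, v̄ = (0.59+0.00)/2 = 0.295 → q = 4.1×0.54×0.295 = 0.6531 m³/s
Q = Σ q = 20.35 m³/s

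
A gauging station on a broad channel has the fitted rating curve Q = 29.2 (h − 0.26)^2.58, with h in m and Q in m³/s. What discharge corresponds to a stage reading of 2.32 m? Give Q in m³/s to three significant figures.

Q = 29.2 × (2.32 − 0.26)^2.58 = 29.2 × 2.06^2.58 = 188.4 m³/s

188 m³/s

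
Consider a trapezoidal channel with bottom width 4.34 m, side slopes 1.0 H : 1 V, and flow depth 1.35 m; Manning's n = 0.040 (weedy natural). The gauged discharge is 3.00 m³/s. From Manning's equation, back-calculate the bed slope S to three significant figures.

0.000264

A = (b + z·y)·y = (4.34 + 1.0×1.35)×1.35 = 7.682 m²
P = b + 2y√(1+z²) = 4.34 + 2×1.35×√(1+1.0²) = 8.158 m
R = A/P = 7.682/8.158 = 0.9415 m
S = (Q·n / (1·A·R^(2/3)))² = (3.00×0.040 / (1×7.682×0.9606))² = 0.0002645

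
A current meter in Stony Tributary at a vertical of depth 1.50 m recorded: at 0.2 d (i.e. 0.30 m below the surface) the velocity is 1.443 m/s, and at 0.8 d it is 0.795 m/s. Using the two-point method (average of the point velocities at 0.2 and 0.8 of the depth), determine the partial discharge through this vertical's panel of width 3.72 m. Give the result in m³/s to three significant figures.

v̄ = (1.443 + 0.795) / 2 = 1.119 m/s
q = v̄ × d × w = 1.119 × 1.50 × 3.72 = 6.244 m³/s

6.24 m³/s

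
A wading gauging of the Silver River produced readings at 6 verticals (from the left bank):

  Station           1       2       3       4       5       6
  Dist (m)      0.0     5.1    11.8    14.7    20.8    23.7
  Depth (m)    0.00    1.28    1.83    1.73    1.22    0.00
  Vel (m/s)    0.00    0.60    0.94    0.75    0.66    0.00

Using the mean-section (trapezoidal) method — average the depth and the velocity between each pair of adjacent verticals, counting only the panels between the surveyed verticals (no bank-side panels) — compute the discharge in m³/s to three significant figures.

Panel 1-2: Δb = 5.1 m, d̄ = (0.00+1.28)/2 = 0.64, v̄ = (0.00+0.60)/2 = 0.3 → q = 5.1×0.64×0.3 = 0.9792 m³/s
Panel 2-3: Δb = 6.7 m, d̄ = (1.28+1.83)/2 = 1.555, v̄ = (0.60+0.94)/2 = 0.77 → q = 6.7×1.555×0.77 = 8.022 m³/s
Panel 3-4: Δb = 2.9 m, d̄ = (1.83+1.73)/2 = 1.78, v̄ = (0.94+0.75)/2 = 0.845 → q = 2.9×1.78×0.845 = 4.362 m³/s
Panel 4-5: Δb = 6.1 m, d̄ = (1.73+1.22)/2 = 1.475, v̄ = (0.75+0.66)/2 = 0.705 → q = 6.1×1.475×0.705 = 6.343 m³/s
Panel 5-6: Δb = 2.9 m, d̄ = (1.22+0.00)/2 = 0.61, v̄ = (0.66+0.00)/2 = 0.33 → q = 2.9×0.61×0.33 = 0.5838 m³/s
Q = Σ q = 20.29 m³/s

20.3 m³/s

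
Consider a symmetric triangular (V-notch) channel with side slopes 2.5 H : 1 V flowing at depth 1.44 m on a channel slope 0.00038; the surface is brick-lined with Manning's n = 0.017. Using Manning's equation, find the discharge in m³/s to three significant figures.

A = z·y² = 2.5×1.44² = 5.184 m²
P = 2y√(1+z²) = 2×1.44×√(1+2.5²) = 7.755 m
R = A/P = 5.184/7.755 = 0.6685 m
Q = (1/n)·A·R^(2/3)·S^(1/2) = (1/0.017) × 5.184 × 0.6685^(2/3) × 0.00038^(1/2) = 4.545 m³/s

4.54 m³/s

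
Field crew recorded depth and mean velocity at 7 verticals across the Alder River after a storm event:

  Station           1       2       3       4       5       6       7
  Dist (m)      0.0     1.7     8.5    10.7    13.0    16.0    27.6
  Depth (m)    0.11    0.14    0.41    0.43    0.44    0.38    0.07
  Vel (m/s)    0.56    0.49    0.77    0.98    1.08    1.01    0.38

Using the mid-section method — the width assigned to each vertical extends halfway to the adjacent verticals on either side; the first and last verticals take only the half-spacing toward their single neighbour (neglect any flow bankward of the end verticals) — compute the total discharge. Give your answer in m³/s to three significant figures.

6.93 m³/s

w_1 = (1.7 − 0.0)/2 = 0.85 m; q_1 = 0.56 × 0.11 × 0.85 = 0.05236 m³/s
w_2 = (8.5 − 0.0)/2 = 4.25 m; q_2 = 0.49 × 0.14 × 4.25 = 0.2916 m³/s
w_3 = (10.7 − 1.7)/2 = 4.5 m; q_3 = 0.77 × 0.41 × 4.5 = 1.421 m³/s
w_4 = (13.0 − 8.5)/2 = 2.25 m; q_4 = 0.98 × 0.43 × 2.25 = 0.9482 m³/s
w_5 = (16.0 − 10.7)/2 = 2.65 m; q_5 = 1.08 × 0.44 × 2.65 = 1.259 m³/s
w_6 = (27.6 − 13.0)/2 = 7.3 m; q_6 = 1.01 × 0.38 × 7.3 = 2.802 m³/s
w_7 = (27.6 − 16.0)/2 = 5.8 m; q_7 = 0.38 × 0.07 × 5.8 = 0.1543 m³/s
Q = Σ qᵢ = 6.928 m³/s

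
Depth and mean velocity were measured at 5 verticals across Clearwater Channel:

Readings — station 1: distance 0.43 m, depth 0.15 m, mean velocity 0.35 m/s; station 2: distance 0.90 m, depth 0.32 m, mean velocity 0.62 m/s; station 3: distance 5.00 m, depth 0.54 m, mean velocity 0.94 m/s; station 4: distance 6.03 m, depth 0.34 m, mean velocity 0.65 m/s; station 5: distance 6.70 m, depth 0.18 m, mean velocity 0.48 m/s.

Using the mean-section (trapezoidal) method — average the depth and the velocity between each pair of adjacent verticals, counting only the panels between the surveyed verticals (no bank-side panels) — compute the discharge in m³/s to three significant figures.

Panel 1-2: Δb = 0.47 m, d̄ = (0.15+0.32)/2 = 0.235, v̄ = (0.35+0.62)/2 = 0.485 → q = 0.47×0.235×0.485 = 0.05357 m³/s
Panel 2-3: Δb = 4.1 m, d̄ = (0.32+0.54)/2 = 0.43, v̄ = (0.62+0.94)/2 = 0.78 → q = 4.1×0.43×0.78 = 1.375 m³/s
Panel 3-4: Δb = 1.03 m, d̄ = (0.54+0.34)/2 = 0.44, v̄ = (0.94+0.65)/2 = 0.795 → q = 1.03×0.44×0.795 = 0.3603 m³/s
Panel 4-5: Δb = 0.67 m, d̄ = (0.34+0.18)/2 = 0.26, v̄ = (0.65+0.48)/2 = 0.565 → q = 0.67×0.26×0.565 = 0.09842 m³/s
Q = Σ q = 1.887 m³/s

1.89 m³/s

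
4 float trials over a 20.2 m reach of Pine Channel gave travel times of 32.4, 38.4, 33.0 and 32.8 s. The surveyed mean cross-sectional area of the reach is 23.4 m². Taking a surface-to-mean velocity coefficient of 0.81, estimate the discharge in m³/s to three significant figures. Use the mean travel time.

11.2 m³/s

t̄ = (32.4 + 38.4 + 33.0 + 32.8) / 4 = 34.15 s
v_surface = L / t̄ = 20.2 / 34.15 = 0.5915 m/s
v_mean = 0.81 × 0.5915 = 0.4791 m/s
Q = A × v_mean = 23.4 × 0.4791 = 11.21 m³/s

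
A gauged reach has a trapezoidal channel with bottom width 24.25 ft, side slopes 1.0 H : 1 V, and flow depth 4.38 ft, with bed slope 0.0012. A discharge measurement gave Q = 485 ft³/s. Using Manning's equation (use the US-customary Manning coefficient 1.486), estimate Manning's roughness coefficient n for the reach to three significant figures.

0.0302

A = (b + z·y)·y = (24.25 + 1.0×4.38)×4.38 = 125.4 ft²
P = b + 2y√(1+z²) = 24.25 + 2×4.38×√(1+1.0²) = 36.64 ft
R = A/P = 125.4/36.64 = 3.423 ft
n = (1.486/Q)·A·R^(2/3)·S^(1/2) = (1.486/485) × 125.4 × 2.271 × 0.03464 = 0.03023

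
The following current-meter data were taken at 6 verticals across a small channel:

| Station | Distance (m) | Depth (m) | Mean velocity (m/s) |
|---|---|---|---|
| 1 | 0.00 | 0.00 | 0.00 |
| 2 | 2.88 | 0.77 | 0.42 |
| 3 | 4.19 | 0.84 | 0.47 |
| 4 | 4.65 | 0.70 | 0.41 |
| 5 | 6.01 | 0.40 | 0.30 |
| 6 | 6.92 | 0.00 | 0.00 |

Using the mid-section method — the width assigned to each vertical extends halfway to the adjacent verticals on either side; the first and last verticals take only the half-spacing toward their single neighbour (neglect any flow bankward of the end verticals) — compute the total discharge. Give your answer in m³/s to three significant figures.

w_2 = (4.19 − 0.00)/2 = 2.095 m; q_2 = 0.42 × 0.77 × 2.095 = 0.6775 m³/s
w_3 = (4.65 − 2.88)/2 = 0.885 m; q_3 = 0.47 × 0.84 × 0.885 = 0.3494 m³/s
w_4 = (6.01 − 4.19)/2 = 0.91 m; q_4 = 0.41 × 0.70 × 0.91 = 0.2612 m³/s
w_5 = (6.92 − 4.65)/2 = 1.135 m; q_5 = 0.30 × 0.40 × 1.135 = 0.1362 m³/s
Stations 1, 6 contribute zero (depth or velocity is 0).
Q = Σ qᵢ = 1.424 m³/s

1.42 m³/s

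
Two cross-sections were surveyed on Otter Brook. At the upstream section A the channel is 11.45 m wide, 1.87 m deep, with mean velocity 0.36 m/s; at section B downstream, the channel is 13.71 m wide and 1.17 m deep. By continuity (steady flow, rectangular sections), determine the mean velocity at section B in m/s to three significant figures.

0.481 m/s

Q = A₁V₁ = (11.45×1.87) × 0.36 = 7.708 m³/s
A₂ = 13.71 × 1.17 = 16.04 m²
V₂ = Q/A₂ = 7.708/16.04 = 0.4805 m/s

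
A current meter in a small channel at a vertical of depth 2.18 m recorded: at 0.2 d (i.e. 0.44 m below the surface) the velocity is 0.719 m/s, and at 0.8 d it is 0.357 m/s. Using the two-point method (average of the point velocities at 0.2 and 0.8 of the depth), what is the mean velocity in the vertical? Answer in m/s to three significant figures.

0.538 m/s

v̄ = (0.719 + 0.357) / 2 = 0.5380 m/s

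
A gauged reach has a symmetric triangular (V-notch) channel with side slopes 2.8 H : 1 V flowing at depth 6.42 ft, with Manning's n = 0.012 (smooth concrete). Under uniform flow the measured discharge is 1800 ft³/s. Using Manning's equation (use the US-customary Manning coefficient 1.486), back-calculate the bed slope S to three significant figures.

A = z·y² = 2.8×6.42² = 115.4 ft²
P = 2y√(1+z²) = 2×6.42×√(1+2.8²) = 38.18 ft
R = A/P = 115.4/38.18 = 3.023 ft
S = (Q·n / (1.486·A·R^(2/3)))² = (1800×0.012 / (1.486×115.4×2.091))² = 0.003629

0.00363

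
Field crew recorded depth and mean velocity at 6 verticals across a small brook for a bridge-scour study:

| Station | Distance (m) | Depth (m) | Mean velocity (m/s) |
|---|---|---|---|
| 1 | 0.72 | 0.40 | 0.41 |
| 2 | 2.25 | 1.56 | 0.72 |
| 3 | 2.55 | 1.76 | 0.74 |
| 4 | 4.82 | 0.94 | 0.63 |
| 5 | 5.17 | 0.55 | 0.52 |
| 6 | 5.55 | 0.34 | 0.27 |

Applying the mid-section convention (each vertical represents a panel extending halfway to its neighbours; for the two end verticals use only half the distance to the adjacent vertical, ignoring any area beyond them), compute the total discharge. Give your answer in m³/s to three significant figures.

w_1 = (2.25 − 0.72)/2 = 0.765 m; q_1 = 0.41 × 0.40 × 0.765 = 0.1255 m³/s
w_2 = (2.55 − 0.72)/2 = 0.915 m; q_2 = 0.72 × 1.56 × 0.915 = 1.028 m³/s
w_3 = (4.82 − 2.25)/2 = 1.285 m; q_3 = 0.74 × 1.76 × 1.285 = 1.674 m³/s
w_4 = (5.17 − 2.55)/2 = 1.31 m; q_4 = 0.63 × 0.94 × 1.31 = 0.7758 m³/s
w_5 = (5.55 − 4.82)/2 = 0.365 m; q_5 = 0.52 × 0.55 × 0.365 = 0.1044 m³/s
w_6 = (5.55 − 5.17)/2 = 0.19 m; q_6 = 0.27 × 0.34 × 0.19 = 0.01744 m³/s
Q = Σ qᵢ = 3.724 m³/s

3.72 m³/s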